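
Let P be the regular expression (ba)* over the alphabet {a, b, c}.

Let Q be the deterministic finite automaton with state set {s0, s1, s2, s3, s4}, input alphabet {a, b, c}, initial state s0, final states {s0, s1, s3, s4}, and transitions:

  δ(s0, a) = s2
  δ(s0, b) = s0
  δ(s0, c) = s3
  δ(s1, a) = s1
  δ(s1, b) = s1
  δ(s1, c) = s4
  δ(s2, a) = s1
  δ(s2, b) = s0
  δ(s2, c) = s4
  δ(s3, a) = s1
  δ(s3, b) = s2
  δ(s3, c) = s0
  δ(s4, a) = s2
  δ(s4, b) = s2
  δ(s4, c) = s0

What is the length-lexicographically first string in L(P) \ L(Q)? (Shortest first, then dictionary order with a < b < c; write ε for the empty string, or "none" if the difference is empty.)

ba

The string ba is accepted by P but not by Q.
No shorter string lies in the difference, and ba is the lexicographically first length-2 string in L(P) \ L(Q).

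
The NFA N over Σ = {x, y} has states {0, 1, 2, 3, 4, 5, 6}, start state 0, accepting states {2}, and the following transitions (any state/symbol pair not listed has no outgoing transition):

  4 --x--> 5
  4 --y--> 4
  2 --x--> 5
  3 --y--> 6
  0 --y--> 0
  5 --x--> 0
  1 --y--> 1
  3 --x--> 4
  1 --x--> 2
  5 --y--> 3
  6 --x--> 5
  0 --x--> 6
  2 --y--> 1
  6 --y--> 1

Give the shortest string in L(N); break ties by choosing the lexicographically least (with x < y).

A breadth-first search from 0 reaches an accepting state first via the path 0 → 6 → 1 → 2 on input xyx.
No string of length < 3 is accepted (BFS exhausts all shorter strings without reaching an accepting state), and xyx is the lexicographically least accepting string of length 3.

xyx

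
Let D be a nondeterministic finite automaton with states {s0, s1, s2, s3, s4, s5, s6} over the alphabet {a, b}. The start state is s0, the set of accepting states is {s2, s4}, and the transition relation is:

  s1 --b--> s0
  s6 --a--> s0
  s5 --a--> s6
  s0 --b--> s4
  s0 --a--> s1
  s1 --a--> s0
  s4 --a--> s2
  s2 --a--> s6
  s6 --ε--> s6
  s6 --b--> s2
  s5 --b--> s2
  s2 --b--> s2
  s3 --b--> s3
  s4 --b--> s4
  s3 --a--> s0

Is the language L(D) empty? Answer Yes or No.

No

The string b is accepted: the run s0 → s4 ends in the accepting state s4.
Since at least one string is accepted, L(D) is not empty.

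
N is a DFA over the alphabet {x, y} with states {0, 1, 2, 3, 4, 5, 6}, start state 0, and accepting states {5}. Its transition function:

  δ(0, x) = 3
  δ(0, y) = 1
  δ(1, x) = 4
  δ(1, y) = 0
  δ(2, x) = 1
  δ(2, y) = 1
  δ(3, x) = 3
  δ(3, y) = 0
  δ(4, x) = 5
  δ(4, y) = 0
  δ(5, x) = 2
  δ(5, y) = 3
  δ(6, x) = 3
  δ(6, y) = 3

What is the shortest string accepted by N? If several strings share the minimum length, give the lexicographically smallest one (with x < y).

A breadth-first search from 0 reaches an accepting state first via the path 0 → 1 → 4 → 5 on input yxx.
No string of length < 3 is accepted (BFS exhausts all shorter strings without reaching an accepting state), and yxx is the lexicographically least accepting string of length 3.

yxx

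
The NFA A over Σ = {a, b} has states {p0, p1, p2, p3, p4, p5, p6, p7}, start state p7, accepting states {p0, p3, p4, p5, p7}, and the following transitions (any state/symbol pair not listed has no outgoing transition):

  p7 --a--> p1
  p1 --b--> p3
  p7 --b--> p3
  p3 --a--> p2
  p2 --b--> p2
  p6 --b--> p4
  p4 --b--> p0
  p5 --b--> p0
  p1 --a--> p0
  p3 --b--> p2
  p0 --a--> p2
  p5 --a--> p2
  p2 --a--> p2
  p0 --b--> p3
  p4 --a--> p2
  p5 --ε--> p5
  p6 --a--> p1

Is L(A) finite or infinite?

finite

The useful states (reachable from p7 and able to reach an accepting state) are {p0, p1, p3, p7}.
Restricted to these states the transition graph has no cycle, so every accepting path has bounded length and L is finite.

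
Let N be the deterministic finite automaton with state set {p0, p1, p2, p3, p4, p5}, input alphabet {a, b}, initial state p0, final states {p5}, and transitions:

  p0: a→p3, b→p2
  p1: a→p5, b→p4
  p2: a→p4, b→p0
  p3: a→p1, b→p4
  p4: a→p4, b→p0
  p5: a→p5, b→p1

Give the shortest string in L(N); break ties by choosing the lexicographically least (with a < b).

aaa

A breadth-first search from p0 reaches an accepting state first via the path p0 → p3 → p1 → p5 on input aaa.
No string of length < 3 is accepted (BFS exhausts all shorter strings without reaching an accepting state), and aaa is the lexicographically least accepting string of length 3.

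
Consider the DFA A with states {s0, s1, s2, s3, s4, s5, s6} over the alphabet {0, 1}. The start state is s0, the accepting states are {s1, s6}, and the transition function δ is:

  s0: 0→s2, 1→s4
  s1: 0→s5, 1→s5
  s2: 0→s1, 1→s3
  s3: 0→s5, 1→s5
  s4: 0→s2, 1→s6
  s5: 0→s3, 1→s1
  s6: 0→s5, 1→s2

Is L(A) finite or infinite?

State s1 is reachable from the start and can reach an accepting state, and it lies on the cycle s1 → s5 → s1.
Traversing that cycle any number of times yields accepted strings of unbounded length, so the language is infinite.

infinite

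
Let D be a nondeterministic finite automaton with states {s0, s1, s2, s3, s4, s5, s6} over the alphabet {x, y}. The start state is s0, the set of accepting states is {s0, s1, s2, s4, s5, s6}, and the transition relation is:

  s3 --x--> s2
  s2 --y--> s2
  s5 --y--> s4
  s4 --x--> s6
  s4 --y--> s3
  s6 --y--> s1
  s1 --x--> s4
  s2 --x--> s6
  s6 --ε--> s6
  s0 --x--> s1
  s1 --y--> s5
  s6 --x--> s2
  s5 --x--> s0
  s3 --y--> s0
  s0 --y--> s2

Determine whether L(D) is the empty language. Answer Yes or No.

No

The empty string ε is accepted: the run s0 ends in the accepting state s0.
Since at least one string is accepted, L(D) is not empty.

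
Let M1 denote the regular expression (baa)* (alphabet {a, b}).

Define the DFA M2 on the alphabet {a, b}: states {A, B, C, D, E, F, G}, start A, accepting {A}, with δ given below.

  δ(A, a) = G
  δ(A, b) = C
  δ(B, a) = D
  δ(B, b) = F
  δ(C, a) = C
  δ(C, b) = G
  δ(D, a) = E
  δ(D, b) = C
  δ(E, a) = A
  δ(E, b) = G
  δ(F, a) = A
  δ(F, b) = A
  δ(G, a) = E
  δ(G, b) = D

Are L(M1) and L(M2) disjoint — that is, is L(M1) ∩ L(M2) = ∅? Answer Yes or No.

The empty string ε is accepted by both M1 and M2.
Hence L(M1) ∩ L(M2) ≠ ∅.

No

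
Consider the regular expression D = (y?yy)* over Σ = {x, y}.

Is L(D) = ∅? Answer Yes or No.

The empty string ε matches the expression, so it belongs to L(D).
Since L(D) contains at least one string, it is not empty.

No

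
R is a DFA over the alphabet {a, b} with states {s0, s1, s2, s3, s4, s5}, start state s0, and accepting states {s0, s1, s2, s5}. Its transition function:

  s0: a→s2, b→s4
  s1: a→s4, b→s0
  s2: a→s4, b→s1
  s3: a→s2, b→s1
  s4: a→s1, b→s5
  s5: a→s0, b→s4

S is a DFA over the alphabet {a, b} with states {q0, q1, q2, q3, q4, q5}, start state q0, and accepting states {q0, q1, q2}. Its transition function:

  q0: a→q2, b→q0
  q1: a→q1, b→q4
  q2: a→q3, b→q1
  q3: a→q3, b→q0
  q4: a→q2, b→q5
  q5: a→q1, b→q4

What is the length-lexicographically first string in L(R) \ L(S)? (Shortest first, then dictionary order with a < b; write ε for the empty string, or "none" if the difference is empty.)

aaa

The string aaa is accepted by R but not by S.
No shorter string lies in the difference, and aaa is the lexicographically first length-3 string in L(R) \ L(S).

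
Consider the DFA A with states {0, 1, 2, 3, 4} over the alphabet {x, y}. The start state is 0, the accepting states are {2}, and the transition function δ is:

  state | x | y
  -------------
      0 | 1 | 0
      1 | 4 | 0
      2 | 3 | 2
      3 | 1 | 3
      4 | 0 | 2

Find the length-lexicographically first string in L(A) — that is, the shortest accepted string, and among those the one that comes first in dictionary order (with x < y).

A breadth-first search from 0 reaches an accepting state first via the path 0 → 1 → 4 → 2 on input xxy.
No string of length < 3 is accepted (BFS exhausts all shorter strings without reaching an accepting state), and xxy is the lexicographically least accepting string of length 3.

xxy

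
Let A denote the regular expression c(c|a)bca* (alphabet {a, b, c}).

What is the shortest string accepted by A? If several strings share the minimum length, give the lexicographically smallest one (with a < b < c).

By inspection of the expression, no string of length less than 4 matches, and cabc is the lexicographically first match of length 4.

cabc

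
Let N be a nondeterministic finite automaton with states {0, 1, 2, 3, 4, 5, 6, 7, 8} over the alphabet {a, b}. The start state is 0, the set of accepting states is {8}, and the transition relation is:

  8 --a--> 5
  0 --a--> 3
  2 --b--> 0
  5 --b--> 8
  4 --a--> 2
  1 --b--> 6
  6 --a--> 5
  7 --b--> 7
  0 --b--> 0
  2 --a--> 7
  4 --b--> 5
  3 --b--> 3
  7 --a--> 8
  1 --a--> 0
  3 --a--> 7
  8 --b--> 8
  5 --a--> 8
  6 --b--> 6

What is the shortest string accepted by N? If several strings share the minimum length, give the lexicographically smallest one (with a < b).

aaa

A breadth-first search from 0 reaches an accepting state first via the path 0 → 3 → 7 → 8 on input aaa.
No string of length < 3 is accepted (BFS exhausts all shorter strings without reaching an accepting state), and aaa is the lexicographically least accepting string of length 3.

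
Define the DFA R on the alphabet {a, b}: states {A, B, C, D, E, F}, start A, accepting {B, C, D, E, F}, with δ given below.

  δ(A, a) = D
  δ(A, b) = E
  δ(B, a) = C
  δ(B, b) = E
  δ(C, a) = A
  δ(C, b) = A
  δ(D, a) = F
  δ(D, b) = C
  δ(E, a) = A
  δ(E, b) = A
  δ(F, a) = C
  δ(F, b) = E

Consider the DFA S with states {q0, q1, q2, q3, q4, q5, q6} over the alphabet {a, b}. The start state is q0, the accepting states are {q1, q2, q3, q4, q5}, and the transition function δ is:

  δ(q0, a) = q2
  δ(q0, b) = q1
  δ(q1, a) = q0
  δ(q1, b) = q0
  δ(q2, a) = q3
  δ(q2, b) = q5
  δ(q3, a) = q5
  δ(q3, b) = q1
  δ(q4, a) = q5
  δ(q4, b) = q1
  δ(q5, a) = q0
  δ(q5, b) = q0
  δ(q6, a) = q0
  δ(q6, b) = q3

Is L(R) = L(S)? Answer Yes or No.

Exploring the product automaton R × S from the start pair (A, q0), following both machines on each input symbol, reaches 5 state pairs: (A, q0), (D, q2), (E, q1), (F, q3), (C, q5).
R accepts in {B, C, D, E, F} and S accepts in {q1, q2, q3, q4, q5}. In every reachable pair the two components are either both accepting — (D, q2), (E, q1), (F, q3), (C, q5) — or both non-accepting, so no string is accepted by exactly one of the machines: L(R) \ L(S) and L(S) \ L(R) are both empty.
Hence every string is accepted by R iff it is accepted by S, and the two languages coincide.

Yes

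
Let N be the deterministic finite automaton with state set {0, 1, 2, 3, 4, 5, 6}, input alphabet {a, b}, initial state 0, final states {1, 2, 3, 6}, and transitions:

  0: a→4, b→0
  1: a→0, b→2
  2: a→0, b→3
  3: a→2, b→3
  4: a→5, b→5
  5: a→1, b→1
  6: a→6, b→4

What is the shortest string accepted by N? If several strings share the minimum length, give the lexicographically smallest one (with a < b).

A breadth-first search from 0 reaches an accepting state first via the path 0 → 4 → 5 → 1 on input aaa.
No string of length < 3 is accepted (BFS exhausts all shorter strings without reaching an accepting state), and aaa is the lexicographically least accepting string of length 3.

aaa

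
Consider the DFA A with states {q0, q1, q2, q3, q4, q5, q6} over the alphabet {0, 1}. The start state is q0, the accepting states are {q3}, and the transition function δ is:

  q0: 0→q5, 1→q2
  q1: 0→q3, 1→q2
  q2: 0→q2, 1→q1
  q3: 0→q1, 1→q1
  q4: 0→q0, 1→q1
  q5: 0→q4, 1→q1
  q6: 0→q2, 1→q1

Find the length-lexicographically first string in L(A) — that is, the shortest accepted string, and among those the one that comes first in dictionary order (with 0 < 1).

010

A breadth-first search from q0 reaches an accepting state first via the path q0 → q5 → q1 → q3 on input 010.
No string of length < 3 is accepted (BFS exhausts all shorter strings without reaching an accepting state), and 010 is the lexicographically least accepting string of length 3.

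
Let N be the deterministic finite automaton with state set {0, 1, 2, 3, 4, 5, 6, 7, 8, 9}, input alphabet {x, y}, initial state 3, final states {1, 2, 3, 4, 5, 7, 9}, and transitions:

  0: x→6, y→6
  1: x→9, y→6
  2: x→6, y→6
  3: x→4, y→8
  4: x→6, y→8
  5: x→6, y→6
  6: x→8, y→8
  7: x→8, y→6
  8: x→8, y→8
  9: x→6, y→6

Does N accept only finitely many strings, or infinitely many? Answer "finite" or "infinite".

The useful states (reachable from 3 and able to reach an accepting state) are {3, 4}.
Restricted to these states the transition graph has no cycle, so every accepting path has bounded length and L is finite.

finite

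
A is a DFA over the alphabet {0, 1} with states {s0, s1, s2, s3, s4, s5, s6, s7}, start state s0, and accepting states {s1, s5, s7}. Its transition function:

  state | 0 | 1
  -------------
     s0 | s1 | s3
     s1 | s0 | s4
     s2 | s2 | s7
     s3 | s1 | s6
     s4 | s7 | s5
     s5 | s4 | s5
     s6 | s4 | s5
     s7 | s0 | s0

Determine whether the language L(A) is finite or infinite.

State s0 is reachable from the start and can reach an accepting state, and it lies on the cycle s0 → s1 → s0.
Traversing that cycle any number of times yields accepted strings of unbounded length, so the language is infinite.

infinite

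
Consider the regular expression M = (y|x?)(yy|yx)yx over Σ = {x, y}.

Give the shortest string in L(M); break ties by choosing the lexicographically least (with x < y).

By inspection of the expression, no string of length less than 4 matches, and yxyx is the lexicographically first match of length 4.

yxyx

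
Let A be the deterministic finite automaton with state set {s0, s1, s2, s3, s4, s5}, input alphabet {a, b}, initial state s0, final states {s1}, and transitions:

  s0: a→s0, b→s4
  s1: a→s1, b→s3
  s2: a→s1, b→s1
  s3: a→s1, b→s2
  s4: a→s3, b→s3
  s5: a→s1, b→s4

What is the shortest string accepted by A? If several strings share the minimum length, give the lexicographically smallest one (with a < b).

A breadth-first search from s0 reaches an accepting state first via the path s0 → s4 → s3 → s1 on input baa.
No string of length < 3 is accepted (BFS exhausts all shorter strings without reaching an accepting state), and baa is the lexicographically least accepting string of length 3.

baa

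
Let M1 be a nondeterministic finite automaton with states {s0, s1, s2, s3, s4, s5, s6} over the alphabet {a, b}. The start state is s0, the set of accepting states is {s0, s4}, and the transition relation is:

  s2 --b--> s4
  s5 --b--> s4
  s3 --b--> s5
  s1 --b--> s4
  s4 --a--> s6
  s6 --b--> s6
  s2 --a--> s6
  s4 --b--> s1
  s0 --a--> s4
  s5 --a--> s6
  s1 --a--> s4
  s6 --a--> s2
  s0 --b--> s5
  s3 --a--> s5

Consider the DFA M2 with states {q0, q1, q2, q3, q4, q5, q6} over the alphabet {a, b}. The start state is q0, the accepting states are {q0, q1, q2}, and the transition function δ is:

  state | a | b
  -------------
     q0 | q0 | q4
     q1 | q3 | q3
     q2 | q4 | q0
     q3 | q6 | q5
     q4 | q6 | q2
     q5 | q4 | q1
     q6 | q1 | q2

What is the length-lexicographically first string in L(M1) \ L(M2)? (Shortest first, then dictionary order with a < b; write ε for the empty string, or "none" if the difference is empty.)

aba

The string aba is accepted by M1 but not by M2.
No shorter string lies in the difference, and aba is the lexicographically first length-3 string in L(M1) \ L(M2).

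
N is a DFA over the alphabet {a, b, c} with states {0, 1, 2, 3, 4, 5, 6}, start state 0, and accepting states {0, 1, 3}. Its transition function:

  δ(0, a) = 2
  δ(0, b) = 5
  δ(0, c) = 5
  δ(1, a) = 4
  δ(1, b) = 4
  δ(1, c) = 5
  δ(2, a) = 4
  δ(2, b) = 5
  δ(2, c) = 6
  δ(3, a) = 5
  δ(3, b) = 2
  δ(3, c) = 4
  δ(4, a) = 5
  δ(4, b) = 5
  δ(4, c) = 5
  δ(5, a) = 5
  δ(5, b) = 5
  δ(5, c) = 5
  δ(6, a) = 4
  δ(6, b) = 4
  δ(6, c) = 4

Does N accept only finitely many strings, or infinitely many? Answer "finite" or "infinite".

The useful states (reachable from 0 and able to reach an accepting state) are {0}.
Restricted to these states the transition graph has no cycle, so every accepting path has bounded length and L is finite.

finite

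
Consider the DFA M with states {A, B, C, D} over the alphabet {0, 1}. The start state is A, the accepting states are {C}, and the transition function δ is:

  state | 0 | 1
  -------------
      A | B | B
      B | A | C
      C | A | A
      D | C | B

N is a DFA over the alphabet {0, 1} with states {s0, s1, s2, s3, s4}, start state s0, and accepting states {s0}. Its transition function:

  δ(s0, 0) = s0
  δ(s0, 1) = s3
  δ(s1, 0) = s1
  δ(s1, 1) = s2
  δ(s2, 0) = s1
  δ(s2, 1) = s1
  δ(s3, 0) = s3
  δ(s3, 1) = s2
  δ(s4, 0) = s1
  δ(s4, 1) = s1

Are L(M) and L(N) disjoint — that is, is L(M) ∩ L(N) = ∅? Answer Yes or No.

Exploring the product automaton M × N from the start pair (A, s0), following both machines on each input symbol, reaches 11 state pairs: (A, s0), (B, s0), (B, s3), (C, s3), (A, s3), (C, s2), (A, s2), (B, s2), (A, s1), (B, s1), (C, s1).
M accepts in {C} and N accepts in {s0}; no reachable pair has both components accepting, so no string drives both machines to acceptance simultaneously and L(M) ∩ L(N) = ∅.
So no string is accepted by both, and the intersection is empty.

Yes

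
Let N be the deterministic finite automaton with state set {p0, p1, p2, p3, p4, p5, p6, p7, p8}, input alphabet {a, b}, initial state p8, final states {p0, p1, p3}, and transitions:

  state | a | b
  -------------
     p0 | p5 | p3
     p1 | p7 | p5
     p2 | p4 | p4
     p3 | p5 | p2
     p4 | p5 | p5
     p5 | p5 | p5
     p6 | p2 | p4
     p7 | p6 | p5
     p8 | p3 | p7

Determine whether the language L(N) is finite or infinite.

finite

The useful states (reachable from p8 and able to reach an accepting state) are {p3, p8}.
Restricted to these states the transition graph has no cycle, so every accepting path has bounded length and L is finite.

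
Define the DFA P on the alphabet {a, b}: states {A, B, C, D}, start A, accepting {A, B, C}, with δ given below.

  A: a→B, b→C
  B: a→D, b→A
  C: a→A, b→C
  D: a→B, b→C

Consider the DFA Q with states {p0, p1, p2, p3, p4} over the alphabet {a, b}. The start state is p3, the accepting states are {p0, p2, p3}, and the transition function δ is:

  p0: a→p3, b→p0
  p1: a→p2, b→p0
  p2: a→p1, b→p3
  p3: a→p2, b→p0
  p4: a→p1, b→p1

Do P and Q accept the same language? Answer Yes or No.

Yes

Exploring the product automaton P × Q from the start pair (A, p3), following both machines on each input symbol, reaches 4 state pairs: (A, p3), (B, p2), (C, p0), (D, p1).
P accepts in {A, B, C} and Q accepts in {p0, p2, p3}. In every reachable pair the two components are either both accepting — (A, p3), (B, p2), (C, p0) — or both non-accepting, so no string is accepted by exactly one of the machines: L(P) \ L(Q) and L(Q) \ L(P) are both empty.
Hence every string is accepted by P iff it is accepted by Q, and the two languages coincide.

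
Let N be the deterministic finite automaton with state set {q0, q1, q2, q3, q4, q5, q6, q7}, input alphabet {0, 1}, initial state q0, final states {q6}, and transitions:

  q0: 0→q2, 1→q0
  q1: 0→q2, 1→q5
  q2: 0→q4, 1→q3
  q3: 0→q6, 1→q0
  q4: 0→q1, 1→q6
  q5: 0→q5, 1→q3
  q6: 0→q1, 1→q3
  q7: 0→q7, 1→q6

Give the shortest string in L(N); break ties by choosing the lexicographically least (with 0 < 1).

001

A breadth-first search from q0 reaches an accepting state first via the path q0 → q2 → q4 → q6 on input 001.
No string of length < 3 is accepted (BFS exhausts all shorter strings without reaching an accepting state), and 001 is the lexicographically least accepting string of length 3.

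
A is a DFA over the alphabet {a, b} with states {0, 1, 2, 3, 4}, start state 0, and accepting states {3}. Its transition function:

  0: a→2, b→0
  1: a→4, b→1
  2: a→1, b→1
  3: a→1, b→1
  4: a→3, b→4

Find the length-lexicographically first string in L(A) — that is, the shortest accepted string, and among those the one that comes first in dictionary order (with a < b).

A breadth-first search from 0 reaches an accepting state first via the path 0 → 2 → 1 → 4 → 3 on input aaaa.
No string of length < 4 is accepted (BFS exhausts all shorter strings without reaching an accepting state), and aaaa is the lexicographically least accepting string of length 4.

aaaa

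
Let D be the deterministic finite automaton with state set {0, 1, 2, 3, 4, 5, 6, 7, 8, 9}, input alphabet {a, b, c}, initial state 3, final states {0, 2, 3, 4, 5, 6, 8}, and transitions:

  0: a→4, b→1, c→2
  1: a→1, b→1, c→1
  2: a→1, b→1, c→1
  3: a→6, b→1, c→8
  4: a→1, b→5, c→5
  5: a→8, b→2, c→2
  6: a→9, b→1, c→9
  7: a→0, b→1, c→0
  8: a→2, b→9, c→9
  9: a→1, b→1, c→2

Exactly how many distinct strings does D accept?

8

The useful subgraph on states {2, 3, 6, 8, 9} is acyclic, so L(D) is finite; the longest accepting path visits 4 useful states, giving maximum string length 3.
Counting accepting paths from 3 by length: 1 of length 0, 2 of length 1, 1 of length 2, 4 of length 3. Total 8.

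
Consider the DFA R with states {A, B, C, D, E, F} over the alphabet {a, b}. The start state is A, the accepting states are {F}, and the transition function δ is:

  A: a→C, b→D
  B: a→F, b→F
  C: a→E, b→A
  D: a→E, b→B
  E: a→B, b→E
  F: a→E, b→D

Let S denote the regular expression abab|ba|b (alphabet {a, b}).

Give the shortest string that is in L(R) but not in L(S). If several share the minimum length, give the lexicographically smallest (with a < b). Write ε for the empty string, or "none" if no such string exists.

The string bba is accepted by R but not by S.
No shorter string lies in the difference, and bba is the lexicographically first length-3 string in L(R) \ L(S).

bba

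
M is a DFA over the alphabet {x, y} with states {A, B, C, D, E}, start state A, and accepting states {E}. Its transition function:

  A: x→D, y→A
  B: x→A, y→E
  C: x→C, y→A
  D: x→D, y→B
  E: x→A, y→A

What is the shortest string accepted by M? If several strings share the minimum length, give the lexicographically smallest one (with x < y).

A breadth-first search from A reaches an accepting state first via the path A → D → B → E on input xyy.
No string of length < 3 is accepted (BFS exhausts all shorter strings without reaching an accepting state), and xyy is the lexicographically least accepting string of length 3.

xyy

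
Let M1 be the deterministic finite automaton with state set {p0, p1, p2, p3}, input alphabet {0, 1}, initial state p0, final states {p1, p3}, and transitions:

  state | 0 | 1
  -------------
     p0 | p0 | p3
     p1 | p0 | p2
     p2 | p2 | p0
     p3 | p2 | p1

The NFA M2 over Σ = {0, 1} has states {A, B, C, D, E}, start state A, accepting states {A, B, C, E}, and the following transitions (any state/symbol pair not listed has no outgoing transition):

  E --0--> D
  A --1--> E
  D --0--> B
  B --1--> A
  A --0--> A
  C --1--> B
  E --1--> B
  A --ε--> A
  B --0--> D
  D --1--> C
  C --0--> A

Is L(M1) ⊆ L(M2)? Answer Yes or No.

Yes

Exploring the product automaton M1 × M2 from the start pair (p0, A), following both machines on each input symbol, reaches 16 state pairs: (p0, A), (p3, E), (p2, D), (p1, B), (p2, B), (p0, C), (p0, D), (p2, A), (p3, B), (p0, B), (p3, C), (p0, E), (p1, A), (p3, A), (p2, E), (p1, E).
M1 accepts in {p1, p3} and M2 accepts in {A, B, C, E}. The reachable pairs whose M1-component is accepting are (p3, E), (p1, B), (p3, B), (p3, C), (p1, A), (p3, A), (p1, E); in each of them the M2-component is accepting too, so the product for L(M1) \ L(M2) (M1-component accepting, M2-component rejecting) has no reachable accepting pair and the difference is empty.
Hence every string in L(M1) is also in L(M2).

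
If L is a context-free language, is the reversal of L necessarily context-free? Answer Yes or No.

Yes

Reversing the right-hand side of every production of a context-free grammar for L gives a context-free grammar for Lᴿ (induction on derivation length).
So the context-free languages are closed under reversal.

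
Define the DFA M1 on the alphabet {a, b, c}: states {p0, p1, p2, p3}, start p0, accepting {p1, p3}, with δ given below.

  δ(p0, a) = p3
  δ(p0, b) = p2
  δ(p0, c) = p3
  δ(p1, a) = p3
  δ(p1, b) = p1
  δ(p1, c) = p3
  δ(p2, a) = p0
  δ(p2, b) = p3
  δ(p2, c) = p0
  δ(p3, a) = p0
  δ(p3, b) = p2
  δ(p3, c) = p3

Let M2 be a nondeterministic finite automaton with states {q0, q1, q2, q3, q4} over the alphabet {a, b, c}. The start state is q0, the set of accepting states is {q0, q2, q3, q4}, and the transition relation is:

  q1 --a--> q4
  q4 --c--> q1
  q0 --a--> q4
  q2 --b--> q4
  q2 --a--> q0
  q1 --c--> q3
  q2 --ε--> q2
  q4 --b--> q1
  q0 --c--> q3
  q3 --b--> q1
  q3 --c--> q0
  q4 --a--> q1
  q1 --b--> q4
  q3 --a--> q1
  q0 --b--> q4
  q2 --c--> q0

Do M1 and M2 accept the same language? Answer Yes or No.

The string ac is accepted by M1 but rejected by M2.
So L(M1) ≠ L(M2).

No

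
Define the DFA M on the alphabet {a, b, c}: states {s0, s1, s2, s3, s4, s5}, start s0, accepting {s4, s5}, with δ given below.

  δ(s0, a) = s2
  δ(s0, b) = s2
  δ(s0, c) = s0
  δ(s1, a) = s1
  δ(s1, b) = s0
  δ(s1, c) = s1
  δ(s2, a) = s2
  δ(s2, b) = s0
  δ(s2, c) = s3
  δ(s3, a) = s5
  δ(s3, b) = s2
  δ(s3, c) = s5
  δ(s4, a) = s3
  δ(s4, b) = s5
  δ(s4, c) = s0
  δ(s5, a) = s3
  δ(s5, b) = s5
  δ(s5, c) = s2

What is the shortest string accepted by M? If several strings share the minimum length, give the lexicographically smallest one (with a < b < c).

aca

A breadth-first search from s0 reaches an accepting state first via the path s0 → s2 → s3 → s5 on input aca.
No string of length < 3 is accepted (BFS exhausts all shorter strings without reaching an accepting state), and aca is the lexicographically least accepting string of length 3.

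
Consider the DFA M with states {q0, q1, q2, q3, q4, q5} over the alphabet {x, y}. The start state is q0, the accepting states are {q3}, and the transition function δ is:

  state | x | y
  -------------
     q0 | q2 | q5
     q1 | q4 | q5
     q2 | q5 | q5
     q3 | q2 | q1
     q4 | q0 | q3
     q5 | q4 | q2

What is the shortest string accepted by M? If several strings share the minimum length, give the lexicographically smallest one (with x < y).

yxy

A breadth-first search from q0 reaches an accepting state first via the path q0 → q5 → q4 → q3 on input yxy.
No string of length < 3 is accepted (BFS exhausts all shorter strings without reaching an accepting state), and yxy is the lexicographically least accepting string of length 3.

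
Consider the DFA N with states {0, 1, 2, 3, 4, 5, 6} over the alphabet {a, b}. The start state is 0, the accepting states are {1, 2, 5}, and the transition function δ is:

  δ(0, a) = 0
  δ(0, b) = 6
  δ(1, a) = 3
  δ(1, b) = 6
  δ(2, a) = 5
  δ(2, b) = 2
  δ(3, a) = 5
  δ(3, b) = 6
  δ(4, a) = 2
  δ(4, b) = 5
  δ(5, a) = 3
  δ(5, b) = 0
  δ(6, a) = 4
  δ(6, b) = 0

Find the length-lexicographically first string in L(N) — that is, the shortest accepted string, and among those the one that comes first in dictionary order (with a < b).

baa

A breadth-first search from 0 reaches an accepting state first via the path 0 → 6 → 4 → 2 on input baa.
No string of length < 3 is accepted (BFS exhausts all shorter strings without reaching an accepting state), and baa is the lexicographically least accepting string of length 3.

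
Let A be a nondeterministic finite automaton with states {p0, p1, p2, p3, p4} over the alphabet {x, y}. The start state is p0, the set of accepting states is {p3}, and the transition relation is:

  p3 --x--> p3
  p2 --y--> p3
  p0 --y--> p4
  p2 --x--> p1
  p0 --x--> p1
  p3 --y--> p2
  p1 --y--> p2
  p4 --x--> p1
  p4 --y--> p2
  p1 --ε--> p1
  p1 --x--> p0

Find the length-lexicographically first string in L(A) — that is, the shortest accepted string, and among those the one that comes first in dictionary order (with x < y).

xyy

A breadth-first search from p0 reaches an accepting state first via the path p0 → p1 → p2 → p3 on input xyy.
No string of length < 3 is accepted (BFS exhausts all shorter strings without reaching an accepting state), and xyy is the lexicographically least accepting string of length 3.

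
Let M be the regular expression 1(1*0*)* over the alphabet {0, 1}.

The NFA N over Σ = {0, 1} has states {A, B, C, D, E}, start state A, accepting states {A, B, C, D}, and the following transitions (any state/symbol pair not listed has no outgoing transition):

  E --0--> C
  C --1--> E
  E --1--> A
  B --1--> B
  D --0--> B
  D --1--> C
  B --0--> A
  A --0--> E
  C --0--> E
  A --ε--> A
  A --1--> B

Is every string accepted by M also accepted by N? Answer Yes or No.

No

The string 100 is in L(M) but not in L(N).
So L(M) ⊄ L(N).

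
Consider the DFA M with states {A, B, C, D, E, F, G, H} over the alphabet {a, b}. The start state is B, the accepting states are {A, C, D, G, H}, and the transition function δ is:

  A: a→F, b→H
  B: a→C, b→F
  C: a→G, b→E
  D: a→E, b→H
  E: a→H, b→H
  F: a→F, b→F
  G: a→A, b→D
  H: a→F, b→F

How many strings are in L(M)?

10

The useful subgraph on states {A, B, C, D, E, G, H} is acyclic, so L(M) is finite; the longest accepting path visits 6 useful states, giving maximum string length 5.
Counting accepting paths from B by length: 1 of length 1, 1 of length 2, 4 of length 3, 2 of length 4, 2 of length 5. Total 10.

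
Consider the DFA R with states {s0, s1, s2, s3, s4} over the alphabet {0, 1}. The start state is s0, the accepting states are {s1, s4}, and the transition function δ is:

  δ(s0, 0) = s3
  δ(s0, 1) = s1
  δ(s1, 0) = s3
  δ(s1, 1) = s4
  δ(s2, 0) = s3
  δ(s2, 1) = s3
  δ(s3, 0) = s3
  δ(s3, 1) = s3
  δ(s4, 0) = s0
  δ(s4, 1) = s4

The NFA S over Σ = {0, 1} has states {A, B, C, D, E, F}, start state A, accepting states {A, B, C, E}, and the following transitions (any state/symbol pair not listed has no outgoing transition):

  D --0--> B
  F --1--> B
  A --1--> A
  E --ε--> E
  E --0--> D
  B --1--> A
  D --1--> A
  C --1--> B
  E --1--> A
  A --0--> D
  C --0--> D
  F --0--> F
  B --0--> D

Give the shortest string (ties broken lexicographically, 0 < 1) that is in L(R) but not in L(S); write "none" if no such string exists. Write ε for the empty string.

none

Exploring the product automaton R × S from the start pair (s0, A), following both machines on each input symbol, reaches 7 state pairs: (s0, A), (s3, D), (s1, A), (s3, B), (s3, A), (s4, A), (s0, D).
R accepts in {s1, s4} and S accepts in {A, B, C, E}. The reachable pairs whose R-component is accepting are (s1, A), (s4, A); in each of them the S-component is accepting too, so the product for L(R) \ L(S) (R-component accepting, S-component rejecting) has no reachable accepting pair and the difference is empty.
So every string accepted by R is also accepted by S: L(R) \ L(S) = ∅ and there is no such string.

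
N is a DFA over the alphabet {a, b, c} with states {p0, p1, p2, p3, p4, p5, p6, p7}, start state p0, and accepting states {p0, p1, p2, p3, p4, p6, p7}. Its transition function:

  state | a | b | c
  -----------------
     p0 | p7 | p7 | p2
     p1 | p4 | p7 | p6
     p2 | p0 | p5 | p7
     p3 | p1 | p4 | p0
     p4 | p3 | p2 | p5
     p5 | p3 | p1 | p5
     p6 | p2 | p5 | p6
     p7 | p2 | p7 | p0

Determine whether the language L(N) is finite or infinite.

State p0 is reachable from the start and can reach an accepting state, and it lies on the cycle p0 → p2 → p0.
Traversing that cycle any number of times yields accepted strings of unbounded length, so the language is infinite.

infinite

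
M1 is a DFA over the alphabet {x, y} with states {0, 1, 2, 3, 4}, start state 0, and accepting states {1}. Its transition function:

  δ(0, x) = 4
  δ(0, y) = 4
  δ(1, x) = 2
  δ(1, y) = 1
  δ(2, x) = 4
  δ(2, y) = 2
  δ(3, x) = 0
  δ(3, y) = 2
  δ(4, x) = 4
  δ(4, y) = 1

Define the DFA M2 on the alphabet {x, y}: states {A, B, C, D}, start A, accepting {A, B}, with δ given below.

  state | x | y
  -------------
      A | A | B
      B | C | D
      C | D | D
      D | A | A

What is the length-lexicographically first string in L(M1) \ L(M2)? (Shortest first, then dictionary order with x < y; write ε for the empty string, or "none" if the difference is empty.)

yy

The string yy is accepted by M1 but not by M2.
No shorter string lies in the difference, and yy is the lexicographically first length-2 string in L(M1) \ L(M2).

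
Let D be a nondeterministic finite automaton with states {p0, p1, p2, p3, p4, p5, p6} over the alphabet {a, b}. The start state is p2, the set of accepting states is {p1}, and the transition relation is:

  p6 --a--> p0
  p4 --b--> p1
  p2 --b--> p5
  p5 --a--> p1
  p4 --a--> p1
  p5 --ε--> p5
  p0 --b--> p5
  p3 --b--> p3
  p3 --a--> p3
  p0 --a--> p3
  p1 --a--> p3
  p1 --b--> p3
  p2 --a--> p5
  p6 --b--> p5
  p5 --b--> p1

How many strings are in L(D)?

The useful subgraph on states {p1, p2, p5} is acyclic, so L(D) is finite; the longest accepting path visits 3 useful states, giving maximum string length 2.
Counting accepting paths from p2 by length: 4 of length 2. Total 4.

4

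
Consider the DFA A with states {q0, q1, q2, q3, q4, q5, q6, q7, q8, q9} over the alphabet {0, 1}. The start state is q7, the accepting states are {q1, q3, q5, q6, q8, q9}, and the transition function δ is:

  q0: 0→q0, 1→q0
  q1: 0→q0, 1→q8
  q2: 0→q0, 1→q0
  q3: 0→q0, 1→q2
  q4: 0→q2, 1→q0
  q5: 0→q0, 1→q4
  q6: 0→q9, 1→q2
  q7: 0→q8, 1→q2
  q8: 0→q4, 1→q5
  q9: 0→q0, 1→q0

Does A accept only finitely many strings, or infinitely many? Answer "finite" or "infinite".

finite

The useful states (reachable from q7 and able to reach an accepting state) are {q5, q7, q8}.
Restricted to these states the transition graph has no cycle, so every accepting path has bounded length and L is finite.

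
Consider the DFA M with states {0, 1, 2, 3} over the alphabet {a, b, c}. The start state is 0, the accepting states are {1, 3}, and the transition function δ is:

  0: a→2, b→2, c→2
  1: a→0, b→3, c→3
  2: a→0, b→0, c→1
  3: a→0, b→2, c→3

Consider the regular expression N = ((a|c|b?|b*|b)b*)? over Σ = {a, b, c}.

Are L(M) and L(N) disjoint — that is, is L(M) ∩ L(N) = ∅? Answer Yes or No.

Yes

Converting the expression N to a DFA (subset construction, then merging equivalent states) gives the minimal DFA with states {n0, n1, n2}, start state n0, accepting states {n0, n1} and transitions n0: a→n1, b→n1, c→n1; n1: a→n2, b→n1, c→n2; n2: a→n2, b→n2, c→n2.
Exploring the product automaton M × N from the start pair (0, n0), following both machines on each input symbol, reaches 7 state pairs: (0, n0), (2, n1), (0, n2), (0, n1), (1, n2), (2, n2), (3, n2).
M accepts in {1, 3} and N accepts in {n0, n1}; no reachable pair has both components accepting, so no string drives both machines to acceptance simultaneously and L(M) ∩ L(N) = ∅.
So no string is accepted by both, and the intersection is empty.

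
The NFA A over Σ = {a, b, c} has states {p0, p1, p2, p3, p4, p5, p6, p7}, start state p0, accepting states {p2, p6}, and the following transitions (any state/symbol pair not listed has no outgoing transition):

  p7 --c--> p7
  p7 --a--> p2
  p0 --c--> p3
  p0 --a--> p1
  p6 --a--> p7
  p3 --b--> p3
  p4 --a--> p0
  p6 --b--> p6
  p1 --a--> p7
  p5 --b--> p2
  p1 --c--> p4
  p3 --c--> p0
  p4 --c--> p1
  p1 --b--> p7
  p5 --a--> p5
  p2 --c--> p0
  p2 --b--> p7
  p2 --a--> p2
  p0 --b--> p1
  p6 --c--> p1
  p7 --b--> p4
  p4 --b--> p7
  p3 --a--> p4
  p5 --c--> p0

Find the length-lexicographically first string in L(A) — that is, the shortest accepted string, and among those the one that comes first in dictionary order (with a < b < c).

aaa

A breadth-first search from p0 reaches an accepting state first via the path p0 → p1 → p7 → p2 on input aaa.
No string of length < 3 is accepted (BFS exhausts all shorter strings without reaching an accepting state), and aaa is the lexicographically least accepting string of length 3.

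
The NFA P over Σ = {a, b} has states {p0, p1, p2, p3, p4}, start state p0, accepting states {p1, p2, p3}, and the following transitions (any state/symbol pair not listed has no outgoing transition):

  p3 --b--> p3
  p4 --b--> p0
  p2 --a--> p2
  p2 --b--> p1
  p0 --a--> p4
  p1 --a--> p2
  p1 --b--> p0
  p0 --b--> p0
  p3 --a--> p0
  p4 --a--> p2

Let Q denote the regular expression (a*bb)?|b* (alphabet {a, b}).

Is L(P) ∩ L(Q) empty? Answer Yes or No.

Yes

Converting the expression Q to a DFA (subset construction, then merging equivalent states) gives the minimal DFA with states {q0, q1, q2, q3, q4, q5}, start state q0, accepting states {q0, q2, q5} and transitions q0: a→q1, b→q2; q1: a→q1, b→q3; q2: a→q4, b→q2; q3: a→q4, b→q5; q4: a→q4, b→q4; q5: a→q4, b→q4.
Exploring the product automaton P × Q from the start pair (p0, q0), following both machines on each input symbol, reaches 11 state pairs: (p0, q0), (p4, q1), (p0, q2), (p2, q1), (p0, q3), (p4, q4), (p1, q3), (p0, q5), (p2, q4), (p0, q4), (p1, q4).
P accepts in {p1, p2, p3} and Q accepts in {q0, q2, q5}; no reachable pair has both components accepting, so no string drives both machines to acceptance simultaneously and L(P) ∩ L(Q) = ∅.
So no string is accepted by both, and the intersection is empty.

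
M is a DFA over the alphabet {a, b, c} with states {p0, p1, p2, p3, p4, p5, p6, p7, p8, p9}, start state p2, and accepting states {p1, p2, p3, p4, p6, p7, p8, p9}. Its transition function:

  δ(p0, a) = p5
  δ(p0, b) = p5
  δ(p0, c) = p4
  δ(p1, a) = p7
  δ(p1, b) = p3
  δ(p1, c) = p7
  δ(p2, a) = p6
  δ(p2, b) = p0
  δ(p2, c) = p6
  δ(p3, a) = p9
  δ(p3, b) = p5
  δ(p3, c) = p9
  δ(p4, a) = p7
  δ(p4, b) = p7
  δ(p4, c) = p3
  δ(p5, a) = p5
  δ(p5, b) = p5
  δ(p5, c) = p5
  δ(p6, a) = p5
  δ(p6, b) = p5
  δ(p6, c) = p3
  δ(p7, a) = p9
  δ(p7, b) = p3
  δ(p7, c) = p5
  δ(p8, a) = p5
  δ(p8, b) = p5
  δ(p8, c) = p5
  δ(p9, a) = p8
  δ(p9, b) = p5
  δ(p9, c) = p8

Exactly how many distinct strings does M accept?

47

The useful subgraph on states {p0, p2, p3, p4, p6, p7, p8, p9} is acyclic, so L(M) is finite; the longest accepting path visits 7 useful states, giving maximum string length 6.
Counting accepting paths from p2 by length: 1 of length 0, 2 of length 1, 3 of length 2, 7 of length 3, 14 of length 4, 12 of length 5, 8 of length 6. Total 47.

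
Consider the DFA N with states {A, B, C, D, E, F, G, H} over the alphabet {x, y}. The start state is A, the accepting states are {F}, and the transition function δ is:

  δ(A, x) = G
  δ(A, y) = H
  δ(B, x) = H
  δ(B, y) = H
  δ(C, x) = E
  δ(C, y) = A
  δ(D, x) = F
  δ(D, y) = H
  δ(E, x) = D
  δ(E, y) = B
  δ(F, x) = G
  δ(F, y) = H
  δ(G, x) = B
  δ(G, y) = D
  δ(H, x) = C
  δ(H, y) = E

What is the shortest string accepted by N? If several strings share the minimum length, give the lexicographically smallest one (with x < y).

A breadth-first search from A reaches an accepting state first via the path A → G → D → F on input xyx.
No string of length < 3 is accepted (BFS exhausts all shorter strings without reaching an accepting state), and xyx is the lexicographically least accepting string of length 3.

xyx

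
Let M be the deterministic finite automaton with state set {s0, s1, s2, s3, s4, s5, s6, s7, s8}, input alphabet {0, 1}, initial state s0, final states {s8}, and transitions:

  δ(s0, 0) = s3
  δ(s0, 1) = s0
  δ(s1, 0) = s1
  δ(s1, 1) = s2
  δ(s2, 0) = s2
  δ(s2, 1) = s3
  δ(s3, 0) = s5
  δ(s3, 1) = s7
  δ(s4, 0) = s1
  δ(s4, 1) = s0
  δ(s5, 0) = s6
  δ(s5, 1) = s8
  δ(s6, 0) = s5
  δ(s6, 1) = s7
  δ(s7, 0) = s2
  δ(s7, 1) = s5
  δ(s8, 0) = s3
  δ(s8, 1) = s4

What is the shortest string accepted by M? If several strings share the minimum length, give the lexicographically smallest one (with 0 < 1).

001

A breadth-first search from s0 reaches an accepting state first via the path s0 → s3 → s5 → s8 on input 001.
No string of length < 3 is accepted (BFS exhausts all shorter strings without reaching an accepting state), and 001 is the lexicographically least accepting string of length 3.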